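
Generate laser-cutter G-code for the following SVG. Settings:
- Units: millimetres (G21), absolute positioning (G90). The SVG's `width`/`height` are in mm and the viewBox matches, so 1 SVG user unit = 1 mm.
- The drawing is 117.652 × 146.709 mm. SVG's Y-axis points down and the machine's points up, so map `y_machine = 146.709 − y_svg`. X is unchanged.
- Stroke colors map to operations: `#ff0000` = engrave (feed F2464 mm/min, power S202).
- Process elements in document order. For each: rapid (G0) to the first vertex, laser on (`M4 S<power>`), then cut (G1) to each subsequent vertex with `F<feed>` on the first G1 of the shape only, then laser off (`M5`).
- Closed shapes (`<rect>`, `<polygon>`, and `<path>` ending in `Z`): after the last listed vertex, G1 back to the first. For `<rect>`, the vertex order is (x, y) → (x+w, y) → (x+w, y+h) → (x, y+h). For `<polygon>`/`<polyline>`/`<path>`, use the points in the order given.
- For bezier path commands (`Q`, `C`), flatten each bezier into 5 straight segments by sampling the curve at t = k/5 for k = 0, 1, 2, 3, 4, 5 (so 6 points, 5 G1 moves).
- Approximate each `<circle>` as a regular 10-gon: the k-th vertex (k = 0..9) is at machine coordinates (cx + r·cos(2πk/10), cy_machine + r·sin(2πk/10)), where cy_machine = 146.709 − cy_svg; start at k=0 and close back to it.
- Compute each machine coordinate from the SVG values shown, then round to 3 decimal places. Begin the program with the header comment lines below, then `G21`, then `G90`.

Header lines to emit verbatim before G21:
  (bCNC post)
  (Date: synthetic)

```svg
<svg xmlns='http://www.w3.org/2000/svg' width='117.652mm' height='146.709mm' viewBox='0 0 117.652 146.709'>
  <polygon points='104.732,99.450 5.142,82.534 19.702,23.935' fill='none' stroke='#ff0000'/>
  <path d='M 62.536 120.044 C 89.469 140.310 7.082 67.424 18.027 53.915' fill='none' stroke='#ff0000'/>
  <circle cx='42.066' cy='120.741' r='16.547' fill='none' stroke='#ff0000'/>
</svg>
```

(bCNC post)
(Date: synthetic)
G21
G90
G0 X104.732 Y47.259
M4 S202
G1 X5.142 Y64.175 F2464
G1 X19.702 Y122.774
G1 X104.732 Y47.259
M5
G0 X62.536 Y26.665
M4 S202
G1 X67.199 Y24.463 F2464
G1 X55.352 Y37.297
G1 X36.723 Y57.844
G1 X21.039 Y78.784
G1 X18.027 Y92.794
M5
G0 X58.613 Y25.968
M4 S202
G1 X55.453 Y35.694 F2464
G1 X47.179 Y41.705
G1 X36.953 Y41.705
G1 X28.679 Y35.694
G1 X25.519 Y25.968
G1 X28.679 Y16.242
G1 X36.953 Y10.231
G1 X47.179 Y10.231
G1 X55.453 Y16.242
G1 X58.613 Y25.968
M5

1 u = 1 mm; y_m = 146.709 − y.

[1] `<polygon>` closed polygon, #ff0000→engrave S202 F2464: (104.732,47.259) → (5.142,64.175) → (19.702,122.774) → (104.732,47.259) (closed)

[2] `<path>` cubic bezier, #ff0000→engrave S202 F2464: (62.536,26.665) → (67.199,24.463) → (55.352,37.297) → (36.723,57.844) → (21.039,78.784) → (18.027,92.794)

[3] `<circle>` circle, #ff0000→engrave S202 F2464: (58.613,25.968) → (55.453,35.694) → (47.179,41.705) → (36.953,41.705) → (28.679,35.694) → (25.519,25.968) → (28.679,16.242) → (36.953,10.231) → (47.179,10.231) → (55.453,16.242) → (58.613,25.968) (closed)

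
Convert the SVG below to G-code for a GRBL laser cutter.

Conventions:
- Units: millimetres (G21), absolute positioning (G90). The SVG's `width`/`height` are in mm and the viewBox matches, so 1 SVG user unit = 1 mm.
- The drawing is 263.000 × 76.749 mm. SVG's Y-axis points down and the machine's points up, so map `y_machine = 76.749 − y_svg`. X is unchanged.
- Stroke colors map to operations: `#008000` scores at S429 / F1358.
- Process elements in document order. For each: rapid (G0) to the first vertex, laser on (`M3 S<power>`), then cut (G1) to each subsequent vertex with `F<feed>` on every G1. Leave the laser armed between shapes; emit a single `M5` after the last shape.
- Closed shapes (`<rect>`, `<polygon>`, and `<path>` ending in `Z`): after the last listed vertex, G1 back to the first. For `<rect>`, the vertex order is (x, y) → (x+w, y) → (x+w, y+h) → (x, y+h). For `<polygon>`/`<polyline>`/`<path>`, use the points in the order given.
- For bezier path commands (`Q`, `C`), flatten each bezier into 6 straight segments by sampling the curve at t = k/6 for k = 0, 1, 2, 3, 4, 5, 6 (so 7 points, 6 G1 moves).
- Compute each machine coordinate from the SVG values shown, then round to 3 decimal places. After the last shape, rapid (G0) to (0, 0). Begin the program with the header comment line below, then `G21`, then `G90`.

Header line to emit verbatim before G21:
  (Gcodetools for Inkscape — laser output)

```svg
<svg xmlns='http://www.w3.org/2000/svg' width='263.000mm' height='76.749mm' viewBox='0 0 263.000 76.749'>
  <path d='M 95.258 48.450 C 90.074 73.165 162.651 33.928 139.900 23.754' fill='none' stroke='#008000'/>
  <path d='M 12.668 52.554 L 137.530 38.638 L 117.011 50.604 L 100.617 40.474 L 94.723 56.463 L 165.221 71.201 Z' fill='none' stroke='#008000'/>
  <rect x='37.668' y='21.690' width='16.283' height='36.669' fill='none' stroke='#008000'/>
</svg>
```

(Gcodetools for Inkscape — laser output)
G21
G90
G0 X95.258 Y28.299
M3 S429
G1 X98.345 Y20.840 F1358
G1 X109.584 Y21.456 F1358
G1 X124.167 Y27.564 F1358
G1 X137.286 Y36.578 F1358
G1 X144.133 Y45.917 F1358
G1 X139.900 Y52.995 F1358
G0 X12.668 Y24.195
M3 S429
G1 X137.530 Y38.111 F1358
G1 X117.011 Y26.145 F1358
G1 X100.617 Y36.275 F1358
G1 X94.723 Y20.286 F1358
G1 X165.221 Y5.548 F1358
G1 X12.668 Y24.195 F1358
G0 X37.668 Y55.059
M3 S429
G1 X53.951 Y55.059 F1358
G1 X53.951 Y18.390 F1358
G1 X37.668 Y18.390 F1358
G1 X37.668 Y55.059 F1358
M5
G0 X0.000 Y0.000

viewBox `0 0 263.000 76.749` with mm width/height → 1 unit = 1 mm. Flip: y_m = 76.749 − y_svg.

**Shape 1** — `<path>` cubic bezier, stroke `#008000` → score (S429, F1358). Control points (SVG): P0=(95.258,48.450), P1=(90.074,73.165), P2=(162.651,33.928), P3=(139.900,23.754); sampled at t=k/6. Machine vertices: (95.258,28.299) → (98.345,20.840) → (109.584,21.456) → (124.167,27.564) → (137.286,36.578) → (144.133,45.917) → (139.900,52.995). Open path.

**Shape 2** — `<path>` closed polygon, stroke `#008000` → score (S429, F1358). Machine vertices: (12.668,24.195) → (137.530,38.111) → (117.011,26.145) → (100.617,36.275) → (94.723,20.286) → (165.221,5.548) → (12.668,24.195). Closed: final G1 returns to the first vertex.

**Shape 3** — `<rect>` rectangle, stroke `#008000` → score (S429, F1358). Machine vertices: (37.668,55.059) → (53.951,55.059) → (53.951,18.390) → (37.668,18.390) → (37.668,55.059). Closed: final G1 returns to the first vertex.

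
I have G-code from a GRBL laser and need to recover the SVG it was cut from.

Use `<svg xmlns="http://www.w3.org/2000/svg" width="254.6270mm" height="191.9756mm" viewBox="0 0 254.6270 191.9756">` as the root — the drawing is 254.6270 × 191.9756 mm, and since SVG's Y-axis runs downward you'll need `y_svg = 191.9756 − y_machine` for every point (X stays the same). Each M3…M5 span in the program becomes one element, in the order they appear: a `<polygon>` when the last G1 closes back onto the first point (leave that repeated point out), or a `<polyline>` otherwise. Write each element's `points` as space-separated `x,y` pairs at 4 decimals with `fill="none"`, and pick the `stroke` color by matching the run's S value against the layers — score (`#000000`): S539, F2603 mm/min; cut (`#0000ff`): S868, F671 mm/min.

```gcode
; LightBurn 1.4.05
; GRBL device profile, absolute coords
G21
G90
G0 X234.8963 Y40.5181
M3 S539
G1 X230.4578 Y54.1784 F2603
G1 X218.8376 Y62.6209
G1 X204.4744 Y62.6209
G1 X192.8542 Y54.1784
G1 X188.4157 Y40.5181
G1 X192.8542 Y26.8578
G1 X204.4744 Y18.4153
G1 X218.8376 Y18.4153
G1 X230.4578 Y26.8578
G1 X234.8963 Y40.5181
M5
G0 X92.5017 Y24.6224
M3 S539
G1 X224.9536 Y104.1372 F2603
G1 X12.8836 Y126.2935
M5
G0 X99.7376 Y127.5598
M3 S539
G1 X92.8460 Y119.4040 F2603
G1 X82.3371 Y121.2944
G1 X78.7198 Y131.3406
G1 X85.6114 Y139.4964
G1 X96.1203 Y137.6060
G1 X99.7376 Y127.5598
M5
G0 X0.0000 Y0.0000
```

<svg xmlns="http://www.w3.org/2000/svg" width="254.6270mm" height="191.9756mm" viewBox="0 0 254.6270 191.9756">
  <polygon points="234.8963,151.4575 230.4578,137.7972 218.8376,129.3547 204.4744,129.3547 192.8542,137.7972 188.4157,151.4575 192.8542,165.1178 204.4744,173.5603 218.8376,173.5603 230.4578,165.1178" fill="none" stroke="#000000"/>
  <polyline points="92.5017,167.3532 224.9536,87.8384 12.8836,65.6821" fill="none" stroke="#000000"/>
  <polygon points="99.7376,64.4158 92.8460,72.5716 82.3371,70.6812 78.7198,60.6350 85.6114,52.4792 96.1203,54.3696" fill="none" stroke="#000000"/>
</svg>

Machine Y-up, SVG Y-down with viewBox height 191.9756, so y_svg = 191.9756 − y_machine; X carries over. Every run uses S539, so all elements get stroke `#000000` (score).

Run 1: The run returns to its start, so emit a `<polygon>` with points (Y-flipped): 234.8963,151.4575 230.4578,137.7972 218.8376,129.3547 204.4744,129.3547 192.8542,137.7972 188.4157,151.4575 192.8542,165.1178 204.4744,173.5603 218.8376,173.5603 230.4578,165.1178.

Run 2: The run is open, so emit a `<polyline>` with points (Y-flipped): 92.5017,167.3532 224.9536,87.8384 12.8836,65.6821.

Run 3: The run returns to its start, so emit a `<polygon>` with points (Y-flipped): 99.7376,64.4158 92.8460,72.5716 82.3371,70.6812 78.7198,60.6350 85.6114,52.4792 96.1203,54.3696.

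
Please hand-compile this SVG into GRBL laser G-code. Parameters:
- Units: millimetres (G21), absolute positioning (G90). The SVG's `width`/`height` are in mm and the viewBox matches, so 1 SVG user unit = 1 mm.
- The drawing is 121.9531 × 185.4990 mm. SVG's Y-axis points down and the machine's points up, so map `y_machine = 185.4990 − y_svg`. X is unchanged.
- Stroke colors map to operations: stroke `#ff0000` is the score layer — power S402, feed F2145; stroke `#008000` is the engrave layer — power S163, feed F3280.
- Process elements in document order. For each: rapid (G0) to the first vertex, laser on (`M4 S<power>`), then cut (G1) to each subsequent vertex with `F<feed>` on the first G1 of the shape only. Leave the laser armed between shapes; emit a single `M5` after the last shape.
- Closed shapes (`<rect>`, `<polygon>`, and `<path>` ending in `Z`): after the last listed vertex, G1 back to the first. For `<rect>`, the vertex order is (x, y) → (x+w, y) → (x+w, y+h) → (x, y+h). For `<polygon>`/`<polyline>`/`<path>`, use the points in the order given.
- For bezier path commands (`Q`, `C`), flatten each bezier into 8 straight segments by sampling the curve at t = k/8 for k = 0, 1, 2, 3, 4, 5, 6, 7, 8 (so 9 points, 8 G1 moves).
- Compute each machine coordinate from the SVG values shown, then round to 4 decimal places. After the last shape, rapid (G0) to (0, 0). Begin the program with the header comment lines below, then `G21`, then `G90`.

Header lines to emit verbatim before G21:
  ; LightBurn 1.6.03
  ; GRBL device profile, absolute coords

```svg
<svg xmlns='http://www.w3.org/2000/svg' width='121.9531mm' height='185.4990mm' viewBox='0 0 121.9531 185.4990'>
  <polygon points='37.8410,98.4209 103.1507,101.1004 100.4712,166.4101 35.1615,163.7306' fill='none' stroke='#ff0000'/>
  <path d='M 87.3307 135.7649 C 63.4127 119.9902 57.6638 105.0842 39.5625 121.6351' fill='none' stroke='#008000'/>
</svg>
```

; LightBurn 1.6.03
; GRBL device profile, absolute coords
G21
G90
G0 X37.8410 Y87.0781
M4 S402
G1 X103.1507 Y84.3986 F2145
G1 X100.4712 Y19.0889
G1 X35.1615 Y21.7684
G1 X37.8410 Y87.0781
G0 X87.3307 Y49.7341
M4 S163
G1 X79.1535 Y55.5491 F3280
G1 X72.3220 Y60.9243
G1 X66.4785 Y65.5011
G1 X61.2653 Y68.9211
G1 X56.3248 Y70.8258
G1 X51.2993 Y70.8568
G1 X45.8311 Y68.6557
G1 X39.5625 Y63.8639
M5
G0 X0.0000 Y0.0000

Since the viewBox matches the mm dimensions, user units are millimetres directly. The only transform is the Y-flip y_m = 185.4990 − y_svg.

Shape 1 is a regular polygon drawn with `<polygon>`. Its stroke #ff0000 means score at S402, F2145. After flipping Y the toolpath is (37.8410,87.0781) → (103.1507,84.3986) → (100.4712,19.0889) → (35.1615,21.7684) → (37.8410,87.0781), returning to the start.

Shape 2 is a cubic bezier drawn with `<path>`. Its stroke #008000 means engrave at S163, F3280. After flipping Y the toolpath is (87.3307,49.7341) → (79.1535,55.5491) → (72.3220,60.9243) → (66.4785,65.5011) → (61.2653,68.9211) → (56.3248,70.8258) → (51.2993,70.8568) → (45.8311,68.6557) → (39.5625,63.8639).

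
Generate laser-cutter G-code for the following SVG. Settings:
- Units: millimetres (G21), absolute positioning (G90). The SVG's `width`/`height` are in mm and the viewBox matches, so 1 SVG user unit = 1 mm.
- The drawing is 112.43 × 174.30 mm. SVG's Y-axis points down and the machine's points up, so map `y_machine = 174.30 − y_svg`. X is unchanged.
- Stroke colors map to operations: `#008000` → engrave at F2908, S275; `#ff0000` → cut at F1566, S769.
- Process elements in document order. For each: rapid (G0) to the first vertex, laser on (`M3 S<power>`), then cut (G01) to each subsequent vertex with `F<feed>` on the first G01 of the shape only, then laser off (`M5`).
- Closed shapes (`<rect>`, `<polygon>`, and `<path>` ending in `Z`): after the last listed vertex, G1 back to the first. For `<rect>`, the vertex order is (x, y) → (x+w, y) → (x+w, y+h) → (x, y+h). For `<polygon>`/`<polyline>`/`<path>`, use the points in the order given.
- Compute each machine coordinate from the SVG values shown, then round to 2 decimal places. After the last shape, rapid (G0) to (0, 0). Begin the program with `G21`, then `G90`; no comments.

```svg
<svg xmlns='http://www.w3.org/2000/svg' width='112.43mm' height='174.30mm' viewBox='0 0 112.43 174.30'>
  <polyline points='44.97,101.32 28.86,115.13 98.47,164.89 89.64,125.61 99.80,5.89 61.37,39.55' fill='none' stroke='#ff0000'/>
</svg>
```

1 u = 1 mm; y_m = 174.30 − y.

[1] `<polyline>` open polyline, #ff0000→cut S769 F1566: (44.97,72.98) → (28.86,59.17) → (98.47,9.41) → (89.64,48.69) → (99.80,168.41) → (61.37,134.75)

G21
G90
G0 X44.97 Y72.98
M3 S769
G01 X28.86 Y59.17 F1566
G01 X98.47 Y9.41
G01 X89.64 Y48.69
G01 X99.80 Y168.41
G01 X61.37 Y134.75
M5
G0 X0.00 Y0.00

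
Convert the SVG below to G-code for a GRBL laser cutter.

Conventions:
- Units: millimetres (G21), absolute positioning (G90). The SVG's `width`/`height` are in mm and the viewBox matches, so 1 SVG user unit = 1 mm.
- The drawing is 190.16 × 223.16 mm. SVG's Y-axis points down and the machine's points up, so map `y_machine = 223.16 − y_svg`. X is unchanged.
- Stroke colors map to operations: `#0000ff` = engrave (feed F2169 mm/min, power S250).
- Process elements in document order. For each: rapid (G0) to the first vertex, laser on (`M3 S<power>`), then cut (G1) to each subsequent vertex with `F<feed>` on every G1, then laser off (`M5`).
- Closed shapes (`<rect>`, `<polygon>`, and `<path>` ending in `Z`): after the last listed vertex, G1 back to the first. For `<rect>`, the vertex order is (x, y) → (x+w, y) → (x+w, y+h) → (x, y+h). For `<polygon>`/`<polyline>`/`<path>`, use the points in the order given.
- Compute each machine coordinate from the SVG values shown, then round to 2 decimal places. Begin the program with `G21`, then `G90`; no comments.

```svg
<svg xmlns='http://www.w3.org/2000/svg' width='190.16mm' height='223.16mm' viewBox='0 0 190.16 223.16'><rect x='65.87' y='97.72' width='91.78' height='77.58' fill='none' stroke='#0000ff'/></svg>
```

viewBox `0 0 190.16 223.16` with mm width/height → 1 unit = 1 mm. Flip: y_m = 223.16 − y_svg.

**Shape 1** — `<rect>` rectangle, stroke `#0000ff` → engrave (S250, F2169). Machine vertices: (65.87,125.44) → (157.65,125.44) → (157.65,47.86) → (65.87,47.86) → (65.87,125.44). Closed: final G1 returns to the first vertex.

G21
G90
G0 X65.87 Y125.44
M3 S250
G1 X157.65 Y125.44 F2169
G1 X157.65 Y47.86 F2169
G1 X65.87 Y47.86 F2169
G1 X65.87 Y125.44 F2169
M5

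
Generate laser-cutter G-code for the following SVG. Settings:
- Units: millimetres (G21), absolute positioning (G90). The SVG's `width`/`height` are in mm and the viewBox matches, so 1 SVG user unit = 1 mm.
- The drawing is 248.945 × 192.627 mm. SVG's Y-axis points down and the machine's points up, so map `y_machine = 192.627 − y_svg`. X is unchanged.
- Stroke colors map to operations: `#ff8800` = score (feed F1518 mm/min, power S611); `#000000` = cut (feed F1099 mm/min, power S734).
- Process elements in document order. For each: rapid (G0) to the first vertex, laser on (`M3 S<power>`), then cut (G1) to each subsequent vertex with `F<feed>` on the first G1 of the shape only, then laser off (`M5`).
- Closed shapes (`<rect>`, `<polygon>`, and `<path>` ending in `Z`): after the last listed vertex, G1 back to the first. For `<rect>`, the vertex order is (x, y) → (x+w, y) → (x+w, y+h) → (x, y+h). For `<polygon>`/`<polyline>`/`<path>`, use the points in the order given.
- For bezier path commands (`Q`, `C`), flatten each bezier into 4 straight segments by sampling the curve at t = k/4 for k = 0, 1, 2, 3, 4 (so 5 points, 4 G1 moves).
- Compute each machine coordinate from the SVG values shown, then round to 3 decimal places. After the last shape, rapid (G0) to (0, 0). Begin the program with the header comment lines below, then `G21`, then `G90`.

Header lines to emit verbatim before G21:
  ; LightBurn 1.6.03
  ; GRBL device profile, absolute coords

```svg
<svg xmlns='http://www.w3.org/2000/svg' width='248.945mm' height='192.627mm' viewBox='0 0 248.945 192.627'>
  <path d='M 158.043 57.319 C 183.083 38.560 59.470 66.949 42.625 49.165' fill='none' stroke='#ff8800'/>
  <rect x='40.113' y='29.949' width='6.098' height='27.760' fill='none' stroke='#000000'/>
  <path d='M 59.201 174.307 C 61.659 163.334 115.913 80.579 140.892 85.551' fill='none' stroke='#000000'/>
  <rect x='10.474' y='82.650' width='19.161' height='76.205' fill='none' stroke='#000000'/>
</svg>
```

; LightBurn 1.6.03
; GRBL device profile, absolute coords
G21
G90
G0 X158.043 Y135.308
M3 S611
G1 X152.942 Y141.995 F1518
G1 X116.041 Y139.751
G1 X71.287 Y137.323
G1 X42.625 Y143.462
M5
G0 X40.113 Y162.678
M3 S734
G1 X46.211 Y162.678 F1099
G1 X46.211 Y134.918
G1 X40.113 Y134.918
G1 X40.113 Y162.678
M5
G0 X59.201 Y18.320
M3 S734
G1 X69.490 Y37.517 F1099
G1 X91.601 Y68.677
G1 X117.935 Y96.849
G1 X140.892 Y107.076
M5
G0 X10.474 Y109.977
M3 S734
G1 X29.635 Y109.977 F1099
G1 X29.635 Y33.772
G1 X10.474 Y33.772
G1 X10.474 Y109.977
M5
G0 X0.000 Y0.000

viewBox `0 0 248.945 192.627` with mm width/height → 1 unit = 1 mm. Flip: y_m = 192.627 − y_svg.

**Shape 1** — `<path>` cubic bezier, stroke `#ff8800` → score (S611, F1518). Control points (SVG): P0=(158.043,57.319), P1=(183.083,38.560), P2=(59.470,66.949), P3=(42.625,49.165); sampled at t=k/4. Machine vertices: (158.043,135.308) → (152.942,141.995) → (116.041,139.751) → (71.287,137.323) → (42.625,143.462). Open path.

**Shape 2** — `<rect>` rectangle, stroke `#000000` → cut (S734, F1099). Machine vertices: (40.113,162.678) → (46.211,162.678) → (46.211,134.918) → (40.113,134.918) → (40.113,162.678). Closed: final G1 returns to the first vertex.

**Shape 3** — `<path>` cubic bezier, stroke `#000000` → cut (S734, F1099). Control points (SVG): P0=(59.201,174.307), P1=(61.659,163.334), P2=(115.913,80.579), P3=(140.892,85.551); sampled at t=k/4. Machine vertices: (59.201,18.320) → (69.490,37.517) → (91.601,68.677) → (117.935,96.849) → (140.892,107.076). Open path.

**Shape 4** — `<rect>` rectangle, stroke `#000000` → cut (S734, F1099). Machine vertices: (10.474,109.977) → (29.635,109.977) → (29.635,33.772) → (10.474,33.772) → (10.474,109.977). Closed: final G1 returns to the first vertex.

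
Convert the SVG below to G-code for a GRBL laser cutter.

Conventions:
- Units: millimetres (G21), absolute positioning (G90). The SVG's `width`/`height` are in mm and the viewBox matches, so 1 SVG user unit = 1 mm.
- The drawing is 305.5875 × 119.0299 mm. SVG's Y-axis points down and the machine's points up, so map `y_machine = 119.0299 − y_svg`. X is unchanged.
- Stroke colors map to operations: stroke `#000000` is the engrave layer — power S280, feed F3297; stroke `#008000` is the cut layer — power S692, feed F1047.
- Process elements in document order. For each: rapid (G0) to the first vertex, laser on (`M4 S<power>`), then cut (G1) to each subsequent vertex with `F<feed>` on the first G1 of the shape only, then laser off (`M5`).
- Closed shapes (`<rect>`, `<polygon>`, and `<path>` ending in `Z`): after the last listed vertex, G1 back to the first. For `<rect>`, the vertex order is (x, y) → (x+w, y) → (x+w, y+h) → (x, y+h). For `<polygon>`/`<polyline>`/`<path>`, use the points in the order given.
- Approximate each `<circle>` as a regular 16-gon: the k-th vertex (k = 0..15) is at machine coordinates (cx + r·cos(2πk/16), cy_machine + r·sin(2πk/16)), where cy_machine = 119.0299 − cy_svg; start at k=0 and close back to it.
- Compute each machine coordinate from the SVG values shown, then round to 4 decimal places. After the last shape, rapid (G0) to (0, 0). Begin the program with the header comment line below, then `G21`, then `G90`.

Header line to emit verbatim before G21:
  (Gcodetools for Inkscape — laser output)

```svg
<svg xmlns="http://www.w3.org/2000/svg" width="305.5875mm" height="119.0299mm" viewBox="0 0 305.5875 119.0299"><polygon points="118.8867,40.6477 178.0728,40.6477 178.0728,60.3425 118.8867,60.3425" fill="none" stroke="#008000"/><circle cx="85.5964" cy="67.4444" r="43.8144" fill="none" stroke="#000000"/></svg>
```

1 u = 1 mm; y_m = 119.0299 − y.

[1] `<polygon>` rectangle, #008000→cut S692 F1047: (118.8867,78.3822) → (178.0728,78.3822) → (178.0728,58.6874) → (118.8867,58.6874) → (118.8867,78.3822) (closed)

[2] `<circle>` circle, #000000→engrave S280 F3297: (129.4108,51.5855) → (126.0756,68.3525) → (116.5779,82.5670) → (102.3634,92.0647) → (85.5964,95.3999) → (68.8294,92.0647) → (54.6149,82.5670) → (45.1172,68.3525) → (41.7820,51.5855) → (45.1172,34.8185) → (54.6149,20.6040) → (68.8294,11.1063) → (85.5964,7.7711) → (102.3634,11.1063) → (116.5779,20.6040) → (126.0756,34.8185) → (129.4108,51.5855) (closed)

(Gcodetools for Inkscape — laser output)
G21
G90
G0 X118.8867 Y78.3822
M4 S692
G1 X178.0728 Y78.3822 F1047
G1 X178.0728 Y58.6874
G1 X118.8867 Y58.6874
G1 X118.8867 Y78.3822
M5
G0 X129.4108 Y51.5855
M4 S280
G1 X126.0756 Y68.3525 F3297
G1 X116.5779 Y82.5670
G1 X102.3634 Y92.0647
G1 X85.5964 Y95.3999
G1 X68.8294 Y92.0647
G1 X54.6149 Y82.5670
G1 X45.1172 Y68.3525
G1 X41.7820 Y51.5855
G1 X45.1172 Y34.8185
G1 X54.6149 Y20.6040
G1 X68.8294 Y11.1063
G1 X85.5964 Y7.7711
G1 X102.3634 Y11.1063
G1 X116.5779 Y20.6040
G1 X126.0756 Y34.8185
G1 X129.4108 Y51.5855
M5
G0 X0.0000 Y0.0000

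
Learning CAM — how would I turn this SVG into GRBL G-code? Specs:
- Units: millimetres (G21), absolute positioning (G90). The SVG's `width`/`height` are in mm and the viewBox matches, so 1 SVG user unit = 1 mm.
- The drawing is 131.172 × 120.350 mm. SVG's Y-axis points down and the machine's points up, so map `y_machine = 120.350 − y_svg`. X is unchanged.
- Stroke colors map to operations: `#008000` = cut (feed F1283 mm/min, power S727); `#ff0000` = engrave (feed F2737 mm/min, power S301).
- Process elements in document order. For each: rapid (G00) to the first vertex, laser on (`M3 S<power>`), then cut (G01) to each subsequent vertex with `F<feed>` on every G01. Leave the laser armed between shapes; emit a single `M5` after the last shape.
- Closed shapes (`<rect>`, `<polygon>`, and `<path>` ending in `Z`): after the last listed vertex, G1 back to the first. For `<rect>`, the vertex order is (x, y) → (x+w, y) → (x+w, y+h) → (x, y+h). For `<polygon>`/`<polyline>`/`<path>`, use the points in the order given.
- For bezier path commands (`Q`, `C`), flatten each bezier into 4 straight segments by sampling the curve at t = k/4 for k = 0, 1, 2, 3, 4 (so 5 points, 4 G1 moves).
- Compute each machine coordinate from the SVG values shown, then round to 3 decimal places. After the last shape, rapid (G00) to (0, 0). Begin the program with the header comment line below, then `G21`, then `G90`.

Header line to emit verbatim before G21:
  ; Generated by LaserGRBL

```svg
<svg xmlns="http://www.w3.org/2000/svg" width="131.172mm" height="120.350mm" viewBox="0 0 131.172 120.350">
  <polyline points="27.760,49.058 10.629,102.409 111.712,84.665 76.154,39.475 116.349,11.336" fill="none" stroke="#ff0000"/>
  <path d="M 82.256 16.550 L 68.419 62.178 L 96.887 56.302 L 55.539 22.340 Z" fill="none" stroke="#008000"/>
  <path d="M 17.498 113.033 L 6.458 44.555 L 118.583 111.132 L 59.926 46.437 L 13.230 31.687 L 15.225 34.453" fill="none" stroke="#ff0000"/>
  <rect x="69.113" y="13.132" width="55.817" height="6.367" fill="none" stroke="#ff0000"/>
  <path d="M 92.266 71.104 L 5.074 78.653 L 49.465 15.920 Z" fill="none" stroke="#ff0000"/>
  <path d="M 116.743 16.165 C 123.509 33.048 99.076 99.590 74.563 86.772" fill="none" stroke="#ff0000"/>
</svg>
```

; Generated by LaserGRBL
G21
G90
G00 X27.760 Y71.292
M3 S301
G01 X10.629 Y17.941 F2737
G01 X111.712 Y35.685 F2737
G01 X76.154 Y80.875 F2737
G01 X116.349 Y109.014 F2737
G00 X82.256 Y103.800
M3 S727
G01 X68.419 Y58.172 F1283
G01 X96.887 Y64.048 F1283
G01 X55.539 Y98.010 F1283
G01 X82.256 Y103.800 F1283
G00 X17.498 Y7.317
M3 S301
G01 X6.458 Y75.795 F2737
G01 X118.583 Y9.218 F2737
G01 X59.926 Y73.913 F2737
G01 X13.230 Y88.663 F2737
G01 X15.225 Y85.897 F2737
G00 X69.113 Y107.218
M3 S301
G01 X124.930 Y107.218 F2737
G01 X124.930 Y100.851 F2737
G01 X69.113 Y100.851 F2737
G01 X69.113 Y107.218 F2737
G00 X92.266 Y49.246
M3 S301
G01 X5.074 Y41.697 F2737
G01 X49.465 Y104.430 F2737
G01 X92.266 Y49.246 F2737
G00 X116.743 Y104.185
M3 S301
G01 X116.454 Y84.228 F2737
G01 X107.383 Y57.744 F2737
G01 X92.447 Y36.829 F2737
G01 X74.563 Y33.578 F2737
M5
G00 X0.000 Y0.000

viewBox `0 0 131.172 120.350` with mm width/height → 1 unit = 1 mm. Flip: y_m = 120.350 − y_svg.

**Shape 1** — `<polyline>` open polyline, stroke `#ff0000` → engrave (S301, F2737). Machine vertices: (27.760,71.292) → (10.629,17.941) → (111.712,35.685) → (76.154,80.875) → (116.349,109.014). Open path.

**Shape 2** — `<path>` closed polygon, stroke `#008000` → cut (S727, F1283). Machine vertices: (82.256,103.800) → (68.419,58.172) → (96.887,64.048) → (55.539,98.010) → (82.256,103.800). Closed: final G1 returns to the first vertex.

**Shape 3** — `<path>` open polyline, stroke `#ff0000` → engrave (S301, F2737). Machine vertices: (17.498,7.317) → (6.458,75.795) → (118.583,9.218) → (59.926,73.913) → (13.230,88.663) → (15.225,85.897). Open path.

**Shape 4** — `<rect>` rectangle, stroke `#ff0000` → engrave (S301, F2737). Machine vertices: (69.113,107.218) → (124.930,107.218) → (124.930,100.851) → (69.113,100.851) → (69.113,107.218). Closed: final G1 returns to the first vertex.

**Shape 5** — `<path>` closed polygon, stroke `#ff0000` → engrave (S301, F2737). Machine vertices: (92.266,49.246) → (5.074,41.697) → (49.465,104.430) → (92.266,49.246). Closed: final G1 returns to the first vertex.

**Shape 6** — `<path>` cubic bezier, stroke `#ff0000` → engrave (S301, F2737). Control points (SVG): P0=(116.743,16.165), P1=(123.509,33.048), P2=(99.076,99.590), P3=(74.563,86.772); sampled at t=k/4. Machine vertices: (116.743,104.185) → (116.454,84.228) → (107.383,57.744) → (92.447,36.829) → (74.563,33.578). Open path.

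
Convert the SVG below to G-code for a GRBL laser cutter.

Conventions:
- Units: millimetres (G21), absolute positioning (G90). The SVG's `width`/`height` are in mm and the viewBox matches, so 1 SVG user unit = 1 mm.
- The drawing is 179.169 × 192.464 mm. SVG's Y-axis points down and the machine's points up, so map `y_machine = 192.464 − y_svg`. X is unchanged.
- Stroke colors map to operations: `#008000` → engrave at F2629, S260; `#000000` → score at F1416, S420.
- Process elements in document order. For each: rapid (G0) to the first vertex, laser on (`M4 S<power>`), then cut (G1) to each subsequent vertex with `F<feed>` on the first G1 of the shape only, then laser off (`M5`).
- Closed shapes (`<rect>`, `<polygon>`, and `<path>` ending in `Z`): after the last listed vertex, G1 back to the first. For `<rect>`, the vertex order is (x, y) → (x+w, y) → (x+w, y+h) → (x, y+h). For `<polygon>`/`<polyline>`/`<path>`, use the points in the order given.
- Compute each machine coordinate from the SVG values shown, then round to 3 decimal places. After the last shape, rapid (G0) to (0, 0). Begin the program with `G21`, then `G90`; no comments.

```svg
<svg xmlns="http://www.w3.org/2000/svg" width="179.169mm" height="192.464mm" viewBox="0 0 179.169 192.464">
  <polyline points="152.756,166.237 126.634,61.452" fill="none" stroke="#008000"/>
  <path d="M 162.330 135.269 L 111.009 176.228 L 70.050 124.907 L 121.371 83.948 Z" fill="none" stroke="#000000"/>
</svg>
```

Since the viewBox matches the mm dimensions, user units are millimetres directly. The only transform is the Y-flip y_m = 192.464 − y_svg.

Shape 1 is a line segment drawn with `<polyline>`. Its stroke #008000 means engrave at S260, F2629. After flipping Y the toolpath is (152.756,26.227) → (126.634,131.012).

Shape 2 is a regular polygon drawn with `<path>`. Its stroke #000000 means score at S420, F1416. After flipping Y the toolpath is (162.330,57.195) → (111.009,16.236) → (70.050,67.557) → (121.371,108.516) → (162.330,57.195), returning to the start.

G21
G90
G0 X152.756 Y26.227
M4 S260
G1 X126.634 Y131.012 F2629
M5
G0 X162.330 Y57.195
M4 S420
G1 X111.009 Y16.236 F1416
G1 X70.050 Y67.557
G1 X121.371 Y108.516
G1 X162.330 Y57.195
M5
G0 X0.000 Y0.000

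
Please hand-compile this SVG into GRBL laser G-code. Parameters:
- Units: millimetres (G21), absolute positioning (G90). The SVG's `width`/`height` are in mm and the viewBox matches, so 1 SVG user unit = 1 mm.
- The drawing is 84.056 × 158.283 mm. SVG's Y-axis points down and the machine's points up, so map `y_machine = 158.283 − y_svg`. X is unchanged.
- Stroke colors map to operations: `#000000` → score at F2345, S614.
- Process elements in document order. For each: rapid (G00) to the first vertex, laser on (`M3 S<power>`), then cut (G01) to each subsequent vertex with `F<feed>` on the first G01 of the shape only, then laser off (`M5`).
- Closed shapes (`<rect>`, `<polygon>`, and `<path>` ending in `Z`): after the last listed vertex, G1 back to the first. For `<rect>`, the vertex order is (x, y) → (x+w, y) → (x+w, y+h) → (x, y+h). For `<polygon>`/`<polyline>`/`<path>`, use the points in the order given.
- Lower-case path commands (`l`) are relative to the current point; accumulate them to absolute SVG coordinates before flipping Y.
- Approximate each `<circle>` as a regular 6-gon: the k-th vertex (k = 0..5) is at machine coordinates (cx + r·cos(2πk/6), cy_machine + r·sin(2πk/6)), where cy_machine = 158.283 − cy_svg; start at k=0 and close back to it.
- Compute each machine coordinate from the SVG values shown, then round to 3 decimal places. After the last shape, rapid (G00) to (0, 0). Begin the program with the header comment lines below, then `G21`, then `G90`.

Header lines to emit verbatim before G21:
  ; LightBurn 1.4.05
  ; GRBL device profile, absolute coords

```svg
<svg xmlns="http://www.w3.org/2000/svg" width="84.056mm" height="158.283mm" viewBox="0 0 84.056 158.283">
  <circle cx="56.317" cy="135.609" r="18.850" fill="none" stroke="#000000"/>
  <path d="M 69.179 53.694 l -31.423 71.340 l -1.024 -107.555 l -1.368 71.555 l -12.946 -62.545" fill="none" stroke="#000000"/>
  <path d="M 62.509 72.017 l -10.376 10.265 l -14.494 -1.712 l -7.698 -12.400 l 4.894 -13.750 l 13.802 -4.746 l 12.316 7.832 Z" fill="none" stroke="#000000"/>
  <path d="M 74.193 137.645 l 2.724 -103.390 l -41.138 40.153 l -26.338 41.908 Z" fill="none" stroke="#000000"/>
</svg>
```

; LightBurn 1.4.05
; GRBL device profile, absolute coords
G21
G90
G00 X75.167 Y22.674
M3 S614
G01 X65.742 Y38.999 F2345
G01 X46.892 Y38.999
G01 X37.467 Y22.674
G01 X46.892 Y6.349
G01 X65.742 Y6.349
G01 X75.167 Y22.674
M5
G00 X69.179 Y104.589
M3 S614
G01 X37.756 Y33.249 F2345
G01 X36.732 Y140.804
G01 X35.364 Y69.249
G01 X22.418 Y131.794
M5
G00 X62.509 Y86.266
M3 S614
G01 X52.133 Y76.001 F2345
G01 X37.639 Y77.713
G01 X29.941 Y90.113
G01 X34.835 Y103.863
G01 X48.637 Y108.609
G01 X60.953 Y100.777
G01 X62.509 Y86.266
M5
G00 X74.193 Y20.638
M3 S614
G01 X76.917 Y124.028 F2345
G01 X35.779 Y83.875
G01 X9.441 Y41.967
G01 X74.193 Y20.638
M5
G00 X0.000 Y0.000

Since the viewBox matches the mm dimensions, user units are millimetres directly. The only transform is the Y-flip y_m = 158.283 − y_svg.

Shape 1 is a circle drawn with `<circle>`. Its stroke #000000 means score at S614, F2345. After flipping Y the toolpath is (75.167,22.674) → (65.742,38.999) → (46.892,38.999) → (37.467,22.674) → (46.892,6.349) → (65.742,6.349) → (75.167,22.674), returning to the start.

Shape 2 is a open polyline drawn with `<path>`. Its stroke #000000 means score at S614, F2345. After flipping Y the toolpath is (69.179,104.589) → (37.756,33.249) → (36.732,140.804) → (35.364,69.249) → (22.418,131.794).

Shape 3 is a regular polygon drawn with `<path>`. Its stroke #000000 means score at S614, F2345. After flipping Y the toolpath is (62.509,86.266) → (52.133,76.001) → (37.639,77.713) → (29.941,90.113) → (34.835,103.863) → (48.637,108.609) → (60.953,100.777) → (62.509,86.266), returning to the start.

Shape 4 is a closed polygon drawn with `<path>`. Its stroke #000000 means score at S614, F2345. After flipping Y the toolpath is (74.193,20.638) → (76.917,124.028) → (35.779,83.875) → (9.441,41.967) → (74.193,20.638), returning to the start.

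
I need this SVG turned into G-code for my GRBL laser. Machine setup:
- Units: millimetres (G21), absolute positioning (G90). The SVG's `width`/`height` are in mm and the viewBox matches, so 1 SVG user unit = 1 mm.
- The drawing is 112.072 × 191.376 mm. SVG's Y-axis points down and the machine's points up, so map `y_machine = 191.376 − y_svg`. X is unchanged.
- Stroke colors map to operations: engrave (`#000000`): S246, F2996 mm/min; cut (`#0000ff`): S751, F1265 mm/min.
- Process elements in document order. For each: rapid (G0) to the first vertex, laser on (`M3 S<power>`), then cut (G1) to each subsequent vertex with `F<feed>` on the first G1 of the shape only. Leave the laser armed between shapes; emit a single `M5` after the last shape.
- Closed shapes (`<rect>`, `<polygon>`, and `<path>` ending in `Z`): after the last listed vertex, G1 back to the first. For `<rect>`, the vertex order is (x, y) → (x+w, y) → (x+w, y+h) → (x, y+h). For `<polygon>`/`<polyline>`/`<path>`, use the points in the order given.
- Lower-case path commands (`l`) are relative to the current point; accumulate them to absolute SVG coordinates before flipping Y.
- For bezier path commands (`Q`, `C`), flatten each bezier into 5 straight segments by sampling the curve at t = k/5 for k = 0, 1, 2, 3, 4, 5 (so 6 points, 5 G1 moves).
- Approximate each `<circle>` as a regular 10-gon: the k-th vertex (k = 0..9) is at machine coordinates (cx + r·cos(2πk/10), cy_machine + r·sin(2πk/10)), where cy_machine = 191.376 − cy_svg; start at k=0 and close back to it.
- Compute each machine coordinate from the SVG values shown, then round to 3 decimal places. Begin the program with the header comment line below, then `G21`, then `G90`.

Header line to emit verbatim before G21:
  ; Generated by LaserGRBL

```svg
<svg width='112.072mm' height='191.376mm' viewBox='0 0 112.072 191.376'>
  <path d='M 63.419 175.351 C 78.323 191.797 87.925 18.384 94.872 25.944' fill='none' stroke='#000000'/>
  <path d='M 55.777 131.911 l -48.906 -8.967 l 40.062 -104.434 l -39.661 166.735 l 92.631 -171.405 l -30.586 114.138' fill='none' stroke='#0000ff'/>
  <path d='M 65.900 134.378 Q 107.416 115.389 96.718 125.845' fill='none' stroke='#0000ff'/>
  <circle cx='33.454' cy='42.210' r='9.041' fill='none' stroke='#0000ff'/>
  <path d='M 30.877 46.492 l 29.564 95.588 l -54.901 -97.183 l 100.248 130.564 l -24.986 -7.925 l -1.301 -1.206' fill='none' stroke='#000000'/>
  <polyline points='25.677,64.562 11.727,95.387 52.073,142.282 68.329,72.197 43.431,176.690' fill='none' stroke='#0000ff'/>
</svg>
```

Since the viewBox matches the mm dimensions, user units are millimetres directly. The only transform is the Y-flip y_m = 191.376 − y_svg.

Shape 1 is a cubic bezier drawn with `<path>`. Its stroke #000000 means engrave at S246, F2996. After flipping Y the toolpath is (63.419,16.025) → (71.746,25.974) → (78.928,63.689) → (85.092,111.370) → (90.364,151.218) → (94.872,165.432).

Shape 2 is a open polyline drawn with `<path>`. Its stroke #0000ff means cut at S751, F1265. After flipping Y the toolpath is (55.777,59.465) → (6.871,68.432) → (46.933,172.866) → (7.272,6.131) → (99.903,177.536) → (69.317,63.398).

Shape 3 is a quadratic bezier drawn with `<path>`. Its stroke #0000ff means cut at S751, F1265. After flipping Y the toolpath is (65.900,56.998) → (80.418,63.416) → (90.759,67.478) → (96.922,69.185) → (98.909,68.536) → (96.718,65.531).

Shape 4 is a circle drawn with `<circle>`. Its stroke #0000ff means cut at S751, F1265. After flipping Y the toolpath is (42.495,149.166) → (40.768,154.480) → (36.248,157.765) → (30.660,157.765) → (26.140,154.480) → (24.413,149.166) → (26.140,143.852) → (30.660,140.567) → (36.248,140.567) → (40.768,143.852) → (42.495,149.166), returning to the start.

Shape 5 is a open polyline drawn with `<path>`. Its stroke #000000 means engrave at S246, F2996. After flipping Y the toolpath is (30.877,144.884) → (60.441,49.296) → (5.540,146.479) → (105.788,15.915) → (80.802,23.840) → (79.501,25.046).

Shape 6 is a open polyline drawn with `<polyline>`. Its stroke #0000ff means cut at S751, F1265. After flipping Y the toolpath is (25.677,126.814) → (11.727,95.989) → (52.073,49.094) → (68.329,119.179) → (43.431,14.686).

; Generated by LaserGRBL
G21
G90
G0 X63.419 Y16.025
M3 S246
G1 X71.746 Y25.974 F2996
G1 X78.928 Y63.689
G1 X85.092 Y111.370
G1 X90.364 Y151.218
G1 X94.872 Y165.432
G0 X55.777 Y59.465
M3 S751
G1 X6.871 Y68.432 F1265
G1 X46.933 Y172.866
G1 X7.272 Y6.131
G1 X99.903 Y177.536
G1 X69.317 Y63.398
G0 X65.900 Y56.998
M3 S751
G1 X80.418 Y63.416 F1265
G1 X90.759 Y67.478
G1 X96.922 Y69.185
G1 X98.909 Y68.536
G1 X96.718 Y65.531
G0 X42.495 Y149.166
M3 S751
G1 X40.768 Y154.480 F1265
G1 X36.248 Y157.765
G1 X30.660 Y157.765
G1 X26.140 Y154.480
G1 X24.413 Y149.166
G1 X26.140 Y143.852
G1 X30.660 Y140.567
G1 X36.248 Y140.567
G1 X40.768 Y143.852
G1 X42.495 Y149.166
G0 X30.877 Y144.884
M3 S246
G1 X60.441 Y49.296 F2996
G1 X5.540 Y146.479
G1 X105.788 Y15.915
G1 X80.802 Y23.840
G1 X79.501 Y25.046
G0 X25.677 Y126.814
M3 S751
G1 X11.727 Y95.989 F1265
G1 X52.073 Y49.094
G1 X68.329 Y119.179
G1 X43.431 Y14.686
M5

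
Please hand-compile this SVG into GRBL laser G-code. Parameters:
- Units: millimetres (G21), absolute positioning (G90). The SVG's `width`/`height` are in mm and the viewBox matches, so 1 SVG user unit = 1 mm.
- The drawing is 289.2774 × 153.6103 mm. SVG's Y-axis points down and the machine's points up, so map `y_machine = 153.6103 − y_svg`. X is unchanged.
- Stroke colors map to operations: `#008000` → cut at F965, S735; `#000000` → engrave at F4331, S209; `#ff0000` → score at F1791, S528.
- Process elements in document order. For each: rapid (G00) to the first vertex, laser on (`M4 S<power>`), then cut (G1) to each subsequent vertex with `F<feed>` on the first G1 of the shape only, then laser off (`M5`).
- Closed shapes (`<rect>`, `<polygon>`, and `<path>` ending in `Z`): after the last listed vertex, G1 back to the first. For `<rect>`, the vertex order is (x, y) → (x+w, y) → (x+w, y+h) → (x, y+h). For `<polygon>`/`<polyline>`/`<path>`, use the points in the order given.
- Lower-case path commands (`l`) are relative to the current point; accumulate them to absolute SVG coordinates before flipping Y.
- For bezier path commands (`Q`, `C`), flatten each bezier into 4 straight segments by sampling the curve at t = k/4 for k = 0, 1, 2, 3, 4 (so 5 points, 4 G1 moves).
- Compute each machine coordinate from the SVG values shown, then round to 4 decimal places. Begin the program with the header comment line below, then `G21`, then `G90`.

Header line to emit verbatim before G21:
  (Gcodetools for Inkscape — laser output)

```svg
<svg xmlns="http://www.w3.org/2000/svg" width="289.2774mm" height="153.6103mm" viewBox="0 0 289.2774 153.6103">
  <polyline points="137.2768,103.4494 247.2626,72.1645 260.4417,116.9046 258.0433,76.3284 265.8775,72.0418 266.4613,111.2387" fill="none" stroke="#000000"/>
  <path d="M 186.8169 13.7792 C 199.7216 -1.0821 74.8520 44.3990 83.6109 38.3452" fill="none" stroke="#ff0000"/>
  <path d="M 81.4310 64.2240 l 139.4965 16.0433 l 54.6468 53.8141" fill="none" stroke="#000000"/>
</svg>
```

(Gcodetools for Inkscape — laser output)
G21
G90
G00 X137.2768 Y50.1609
M4 S209
G1 X247.2626 Y81.4458 F4331
G1 X260.4417 Y36.7057
G1 X258.0433 Y77.2819
G1 X265.8775 Y81.5685
G1 X266.4613 Y42.3716
M5
G00 X186.8169 Y139.8311
M4 S528
G1 X174.9034 Y141.4110 F1791
G1 X136.7686 Y130.8509
G1 X97.8564 Y118.6395
G1 X83.6109 Y115.2651
M5
G00 X81.4310 Y89.3863
M4 S209
G1 X220.9275 Y73.3430 F4331
G1 X275.5743 Y19.5289
M5

viewBox `0 0 289.2774 153.6103` with mm width/height → 1 unit = 1 mm. Flip: y_m = 153.6103 − y_svg.

**Shape 1** — `<polyline>` open polyline, stroke `#000000` → engrave (S209, F4331). Machine vertices: (137.2768,50.1609) → (247.2626,81.4458) → (260.4417,36.7057) → (258.0433,77.2819) → (265.8775,81.5685) → (266.4613,42.3716). Open path.

**Shape 2** — `<path>` cubic bezier, stroke `#ff0000` → score (S528, F1791). Control points (SVG): P0=(186.8169,13.7792), P1=(199.7216,-1.0821), P2=(74.8520,44.3990), P3=(83.6109,38.3452); sampled at t=k/4. Machine vertices: (186.8169,139.8311) → (174.9034,141.4110) → (136.7686,130.8509) → (97.8564,118.6395) → (83.6109,115.2651). Open path.

**Shape 3** — `<path>` open polyline, stroke `#000000` → engrave (S209, F4331). Machine vertices: (81.4310,89.3863) → (220.9275,73.3430) → (275.5743,19.5289). Open path.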